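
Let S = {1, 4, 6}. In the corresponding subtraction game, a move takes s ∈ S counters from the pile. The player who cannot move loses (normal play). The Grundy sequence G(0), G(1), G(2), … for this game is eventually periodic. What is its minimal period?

n :  0  1  2  3  4  5  6  7  8  9 10 11 12 13 14
G :  0  1  0  1  2  0  1  0  1  2  0  1  0  1  2
G(n+5) = G(n) holds for n = 0,…,5 (a full window of length max(S) = 6), so the sequence is purely periodic with period 5.

5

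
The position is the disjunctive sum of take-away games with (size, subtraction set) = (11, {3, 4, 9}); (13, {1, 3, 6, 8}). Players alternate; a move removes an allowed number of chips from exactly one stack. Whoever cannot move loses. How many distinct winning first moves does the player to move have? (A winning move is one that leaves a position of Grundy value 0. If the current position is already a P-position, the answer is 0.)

Stack A, S = {3, 4, 9}:
G(0) = 0
G(1) = mex{} = 0
G(2) = mex{} = 0
G(3) = mex{0} = 1
G(4) = mex{0,0} = 1
G(5) = mex{0,0} = 1
G(6) = mex{1,0} = 2
G(7) = mex{1,1} = 0
G(8) = mex{1,1} = 0
G(9) = mex{2,1,0} = 3
G(10) = mex{0,2,0} = 1
G(11) = mex{0,0,0} = 1
G_A(11) = 1.
Stack B, S = {1, 3, 6, 8}:
G(0) = 0
G(1) = mex{0} = 1
G(2) = mex{1} = 0
G(3) = mex{0,0} = 1
G(4) = mex{1,1} = 0
G(5) = mex{0,0} = 1
G(6) = mex{1,1,0} = 2
G(7) = mex{2,0,1} = 3
G(8) = mex{3,1,0,0} = 2
G(9) = mex{2,2,1,1} = 0
G(10) = mex{0,3,0,0} = 1
G(11) = mex{1,2,1,1} = 0
G(12) = mex{0,0,2,0} = 1
G(13) = mex{1,1,3,1} = 0
G_B(13) = 0.
Combined Grundy value = 1 ⊕ 0 = 1.
A winning move leaves total XOR = 0, i.e. changes one component's Grundy value g to g ⊕ X where X is the current total.
Stack A: need g' = 1⊕1 = 0. Options: 11−3→G=0, 11−4→G=0, 11−9→G=0. Hits: 3.
Stack B: need g' = 0⊕1 = 1. Options: 13−1→G=1, 13−3→G=1, 13−6→G=3, 13−8→G=1. Hits: 3.

6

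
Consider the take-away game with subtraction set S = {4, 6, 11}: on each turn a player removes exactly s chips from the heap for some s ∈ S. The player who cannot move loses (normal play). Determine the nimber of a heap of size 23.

n :  0  1  2  3  4  5  6  7  8  9 10 11 12 13 14 15 16 17 18 19 20 21 22 23
G :  0  0  0  0  1  1  1  1  2  2  0  2  3  3  1  0  2  0  0  1  0  1  1  2

2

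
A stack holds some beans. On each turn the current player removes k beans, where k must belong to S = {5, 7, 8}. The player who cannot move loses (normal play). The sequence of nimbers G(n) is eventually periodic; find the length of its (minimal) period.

G(0) = 0
G(1) = mex{} = 0
G(2) = mex{} = 0
G(3) = mex{} = 0
G(4) = mex{} = 0
G(5) = mex{0} = 1
G(6) = mex{0} = 1
G(7) = mex{0,0} = 1
G(8) = mex{0,0,0} = 1
G(9) = mex{0,0,0} = 1
G(10) = mex{1,0,0} = 2
G(11) = mex{1,0,0} = 2
G(12) = mex{1,1,0} = 2
G(13) = mex{1,1,1} = 0
G(14) = mex{1,1,1} = 0
G(15) = mex{2,1,1} = 0
G(16) = mex{2,1,1} = 0
G(17) = mex{2,2,1} = 0
G(18) = mex{0,2,2} = 1
G(19) = mex{0,2,2} = 1
G(20) = mex{0,0,2} = 1
G(21) = mex{0,0,0} = 1
G(22) = mex{0,0,0} = 1
G(23) = mex{1,0,0} = 2
G(24) = mex{1,0,0} = 2
G(25) = mex{1,1,0} = 2
G(26) = mex{1,1,1} = 0
G(27) = mex{1,1,1} = 0
G(n+13) = G(n) holds for n = 0,…,7 (a full window of length max(S) = 8), so the sequence is purely periodic with period 13.

13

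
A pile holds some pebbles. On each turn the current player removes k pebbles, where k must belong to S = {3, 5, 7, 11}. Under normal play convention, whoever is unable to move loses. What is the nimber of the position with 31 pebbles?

1

n :  0  1  2  3  4  5  6  7  8  9 10 11 12 13 14 15 16 17 18 19 20 21 22 23 24 25 26 27 28 29 30 31
G :  0  0  0  1  1  1  2  2  2  3  0  3  4  1  0  3  0  1  0  1  0  1  0  1  0  1  0  1  0  1  0  1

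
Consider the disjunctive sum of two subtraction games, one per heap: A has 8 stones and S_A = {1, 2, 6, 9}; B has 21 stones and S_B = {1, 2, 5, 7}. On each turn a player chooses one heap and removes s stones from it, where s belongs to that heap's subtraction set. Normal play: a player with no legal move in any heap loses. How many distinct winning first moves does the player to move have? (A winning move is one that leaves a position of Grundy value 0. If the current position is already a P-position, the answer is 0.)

3

Heap A, S = {1, 2, 6, 9}:
G(0) = 0
G(1) = mex{0} = 1
G(2) = mex{1,0} = 2
G(3) = mex{2,1} = 0
G(4) = mex{0,2} = 1
G(5) = mex{1,0} = 2
G(6) = mex{2,1,0} = 3
G(7) = mex{3,2,1} = 0
G(8) = mex{0,3,2} = 1
G_A(8) = 1.
Heap B, S = {1, 2, 5, 7}:
G(0) = 0
G(1) = mex{0} = 1
G(2) = mex{1,0} = 2
G(3) = mex{2,1} = 0
G(4) = mex{0,2} = 1
G(5) = mex{1,0,0} = 2
G(6) = mex{2,1,1} = 0
G(7) = mex{0,2,2,0} = 1
G(8) = mex{1,0,0,1} = 2
G(9) = mex{2,1,1,2} = 0
G(10) = mex{0,2,2,0} = 1
G(11) = mex{1,0,0,1} = 2
G(12) = mex{2,1,1,2} = 0
G(13) = mex{0,2,2,0} = 1
G(14) = mex{1,0,0,1} = 2
G(15) = mex{2,1,1,2} = 0
G(16) = mex{0,2,2,0} = 1
G(17) = mex{1,0,0,1} = 2
G(18) = mex{2,1,1,2} = 0
G(19) = mex{0,2,2,0} = 1
G(20) = mex{1,0,0,1} = 2
G(21) = mex{2,1,1,2} = 0
G_B(21) = 0.
Combined Grundy value = 1 ⊕ 0 = 1.
A winning move leaves total XOR = 0, i.e. changes one component's Grundy value g to g ⊕ X where X is the current total.
Heap A: need g' = 1⊕1 = 0. Options: 8−1→G=0, 8−2→G=3, 8−6→G=2. Hits: 1.
Heap B: need g' = 0⊕1 = 1. Options: 21−1→G=2, 21−2→G=1, 21−5→G=1, 21−7→G=2. Hits: 2.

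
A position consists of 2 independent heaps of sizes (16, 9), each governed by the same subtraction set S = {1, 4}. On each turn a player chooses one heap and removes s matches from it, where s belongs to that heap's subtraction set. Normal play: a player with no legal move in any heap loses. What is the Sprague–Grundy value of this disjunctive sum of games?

All heaps use S = {1, 4}:
G(0) = 0
G(1) = mex{0} = 1
G(2) = mex{1} = 0
G(3) = mex{0} = 1
G(4) = mex{1,0} = 2
G(5) = mex{2,1} = 0
G(6) = mex{0,0} = 1
G(7) = mex{1,1} = 0
G(8) = mex{0,2} = 1
G(9) = mex{1,0} = 2
G(10) = mex{2,1} = 0
G(11) = mex{0,0} = 1
G(12) = mex{1,1} = 0
G(13) = mex{0,2} = 1
G(14) = mex{1,0} = 2
G(15) = mex{2,1} = 0
G(16) = mex{0,0} = 1
Heap A: G(16) = 1.
Heap B: G(9) = 2.
Combined Grundy value = 1 ⊕ 2 = 3.

3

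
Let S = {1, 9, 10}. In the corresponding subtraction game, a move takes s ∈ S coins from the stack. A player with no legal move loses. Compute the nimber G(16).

n :  0  1  2  3  4  5  6  7  8  9 10 11 12 13 14 15 16
G :  0  1  0  1  0  1  0  1  0  1  2  3  2  3  2  3  2

2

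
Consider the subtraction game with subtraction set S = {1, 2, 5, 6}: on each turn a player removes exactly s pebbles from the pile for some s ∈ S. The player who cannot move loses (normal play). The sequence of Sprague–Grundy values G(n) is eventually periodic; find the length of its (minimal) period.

n :  0  1  2  3  4  5  6  7  8  9 10 11 12 13 14 15
G :  0  1  2  0  1  2  3  0  1  2  0  1  2  3  0  1
G(n+7) = G(n) holds for n = 0,…,5 (a full window of length max(S) = 6), so the sequence is purely periodic with period 7.

7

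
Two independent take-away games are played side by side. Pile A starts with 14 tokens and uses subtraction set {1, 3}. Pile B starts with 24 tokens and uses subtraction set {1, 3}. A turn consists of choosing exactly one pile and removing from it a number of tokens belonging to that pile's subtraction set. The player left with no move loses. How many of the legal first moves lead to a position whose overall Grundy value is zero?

0

Pile A, S = {1, 3}:
n :  0  1  2  3  4  5  6  7  8  9 10 11 12 13 14
G :  0  1  0  1  0  1  0  1  0  1  0  1  0  1  0
G_A(14) = 0.
Pile B, S = {1, 3}:
n :  0  1  2  3  4  5  6  7  8  9 10 11 12 13 14 15 16 17 18 19 20 21 22 23 24
G :  0  1  0  1  0  1  0  1  0  1  0  1  0  1  0  1  0  1  0  1  0  1  0  1  0
G_B(24) = 0.
Combined Grundy value = 0 ⊕ 0 = 0.
A winning move leaves total XOR = 0, i.e. changes one component's Grundy value g to g ⊕ X where X is the current total.
Pile A: target g' = 0⊕0 = 0, but every legal move changes the Grundy value (mex property), so 0 moves.
Pile B: target g' = 0⊕0 = 0, but every legal move changes the Grundy value (mex property), so 0 moves.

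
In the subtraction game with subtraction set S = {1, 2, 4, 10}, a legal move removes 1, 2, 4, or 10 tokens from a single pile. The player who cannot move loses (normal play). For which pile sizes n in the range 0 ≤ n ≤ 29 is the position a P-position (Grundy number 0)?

G(0) = 0
G(1) = mex{0} = 1
G(2) = mex{1,0} = 2
G(3) = mex{2,1} = 0
G(4) = mex{0,2,0} = 1
G(5) = mex{1,0,1} = 2
G(6) = mex{2,1,2} = 0
G(7) = mex{0,2,0} = 1
G(8) = mex{1,0,1} = 2
G(9) = mex{2,1,2} = 0
G(10) = mex{0,2,0,0} = 1
G(11) = mex{1,0,1,1} = 2
G(12) = mex{2,1,2,2} = 0
G(13) = mex{0,2,0,0} = 1
G(14) = mex{1,0,1,1} = 2
G(15) = mex{2,1,2,2} = 0
G(16) = mex{0,2,0,0} = 1
G(17) = mex{1,0,1,1} = 2
G(18) = mex{2,1,2,2} = 0
G(19) = mex{0,2,0,0} = 1
G(20) = mex{1,0,1,1} = 2
G(21) = mex{2,1,2,2} = 0
G(22) = mex{0,2,0,0} = 1
G(23) = mex{1,0,1,1} = 2
G(24) = mex{2,1,2,2} = 0
G(25) = mex{0,2,0,0} = 1
G(26) = mex{1,0,1,1} = 2
G(27) = mex{2,1,2,2} = 0
G(28) = mex{0,2,0,0} = 1
G(29) = mex{1,0,1,1} = 2
P-positions are exactly the n with G(n) = 0.

0, 3, 6, 9, 12, 15, 18, 21, 24, 27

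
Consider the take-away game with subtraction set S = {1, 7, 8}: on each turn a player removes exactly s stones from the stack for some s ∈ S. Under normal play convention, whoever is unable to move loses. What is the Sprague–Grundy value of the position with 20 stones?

1

n :  0  1  2  3  4  5  6  7  8  9 10 11 12 13 14 15 16 17 18 19 20
G :  0  1  0  1  0  1  0  1  2  3  2  3  2  3  2  0  1  0  1  0  1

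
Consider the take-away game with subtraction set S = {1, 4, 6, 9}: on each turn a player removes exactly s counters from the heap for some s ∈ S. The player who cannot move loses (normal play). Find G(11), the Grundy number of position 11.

G(0) = 0
G(1) = mex{0} = 1
G(2) = mex{1} = 0
G(3) = mex{0} = 1
G(4) = mex{1,0} = 2
G(5) = mex{2,1} = 0
G(6) = mex{0,0,0} = 1
G(7) = mex{1,1,1} = 0
G(8) = mex{0,2,0} = 1
G(9) = mex{1,0,1,0} = 2
G(10) = mex{2,1,2,1} = 0
G(11) = mex{0,0,0,0} = 1

1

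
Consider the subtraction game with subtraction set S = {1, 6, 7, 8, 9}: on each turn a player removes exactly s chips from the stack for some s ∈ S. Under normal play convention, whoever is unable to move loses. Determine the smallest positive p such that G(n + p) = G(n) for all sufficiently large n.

G(0) = 0
G(1) = mex{0} = 1
G(2) = mex{1} = 0
G(3) = mex{0} = 1
G(4) = mex{1} = 0
G(5) = mex{0} = 1
G(6) = mex{1,0} = 2
G(7) = mex{2,1,0} = 3
G(8) = mex{3,0,1,0} = 2
G(9) = mex{2,1,0,1,0} = 3
G(10) = mex{3,0,1,0,1} = 2
G(11) = mex{2,1,0,1,0} = 3
G(12) = mex{3,2,1,0,1} = 4
G(13) = mex{4,3,2,1,0} = 5
G(14) = mex{5,2,3,2,1} = 0
G(15) = mex{0,3,2,3,2} = 1
G(16) = mex{1,2,3,2,3} = 0
G(17) = mex{0,3,2,3,2} = 1
G(18) = mex{1,4,3,2,3} = 0
G(19) = mex{0,5,4,3,2} = 1
G(20) = mex{1,0,5,4,3} = 2
G(21) = mex{2,1,0,5,4} = 3
G(22) = mex{3,0,1,0,5} = 2
G(23) = mex{2,1,0,1,0} = 3
G(24) = mex{3,0,1,0,1} = 2
G(25) = mex{2,1,0,1,0} = 3
G(26) = mex{3,2,1,0,1} = 4
G(27) = mex{4,3,2,1,0} = 5
G(28) = mex{5,2,3,2,1} = 0
G(29) = mex{0,3,2,3,2} = 1
G(n+14) = G(n) holds for n = 0,…,8 (a full window of length max(S) = 9), so the sequence is purely periodic with period 14.

14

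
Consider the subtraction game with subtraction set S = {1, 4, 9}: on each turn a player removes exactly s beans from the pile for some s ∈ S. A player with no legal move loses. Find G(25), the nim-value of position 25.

0

G(0) = 0
G(1) = mex{0} = 1
G(2) = mex{1} = 0
G(3) = mex{0} = 1
G(4) = mex{1,0} = 2
G(5) = mex{2,1} = 0
G(6) = mex{0,0} = 1
G(7) = mex{1,1} = 0
G(8) = mex{0,2} = 1
G(9) = mex{1,0,0} = 2
G(10) = mex{2,1,1} = 0
G(11) = mex{0,0,0} = 1
G(12) = mex{1,1,1} = 0
G(13) = mex{0,2,2} = 1
G(14) = mex{1,0,0} = 2
G(15) = mex{2,1,1} = 0
G(16) = mex{0,0,0} = 1
G(17) = mex{1,1,1} = 0
G(18) = mex{0,2,2} = 1
G(19) = mex{1,0,0} = 2
G(20) = mex{2,1,1} = 0
G(21) = mex{0,0,0} = 1
G(22) = mex{1,1,1} = 0
G(23) = mex{0,2,2} = 1
G(24) = mex{1,0,0} = 2
G(25) = mex{2,1,1} = 0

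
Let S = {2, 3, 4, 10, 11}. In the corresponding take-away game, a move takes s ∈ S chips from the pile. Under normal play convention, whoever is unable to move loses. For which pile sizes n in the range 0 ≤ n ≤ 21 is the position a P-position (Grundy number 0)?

n :  0  1  2  3  4  5  6  7  8  9 10 11 12 13 14 15 16 17 18 19 20 21
G :  0  0  1  1  2  2  0  0  1  1  2  2  3  0  0  1  1  2  2  0  0  1
P-positions are exactly the n with G(n) = 0.

0, 1, 6, 7, 13, 14, 19, 20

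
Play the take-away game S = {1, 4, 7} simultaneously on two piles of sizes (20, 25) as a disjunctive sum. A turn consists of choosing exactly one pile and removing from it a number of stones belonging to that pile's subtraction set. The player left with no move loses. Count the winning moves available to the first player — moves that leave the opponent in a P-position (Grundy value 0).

1

All piles use S = {1, 4, 7}:
n :  0  1  2  3  4  5  6  7  8  9 10 11 12 13 14 15 16 17 18 19 20 21 22 23 24 25
G :  0  1  0  1  2  0  1  2  0  1  0  1  2  0  1  2  0  1  0  1  2  0  1  2  0  1
Pile A: G(20) = 2.
Pile B: G(25) = 1.
Combined Grundy value = 2 ⊕ 1 = 3.
A winning move leaves total XOR = 0, i.e. changes one component's Grundy value g to g ⊕ X where X is the current total.
Pile A: need g' = 2⊕3 = 1. Options: 20−1→G=1, 20−4→G=0, 20−7→G=0. Hits: 1.
Pile B: need g' = 1⊕3 = 2. Options: 25−1→G=0, 25−4→G=0, 25−7→G=0. Hits: 0.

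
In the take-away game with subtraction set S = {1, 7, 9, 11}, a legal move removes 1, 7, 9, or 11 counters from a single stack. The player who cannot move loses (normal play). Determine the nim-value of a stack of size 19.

G(0) = 0
G(1) = mex{0} = 1
G(2) = mex{1} = 0
G(3) = mex{0} = 1
G(4) = mex{1} = 0
G(5) = mex{0} = 1
G(6) = mex{1} = 0
G(7) = mex{0,0} = 1
G(8) = mex{1,1} = 0
G(9) = mex{0,0,0} = 1
G(10) = mex{1,1,1} = 0
G(11) = mex{0,0,0,0} = 1
G(12) = mex{1,1,1,1} = 0
G(13) = mex{0,0,0,0} = 1
G(14) = mex{1,1,1,1} = 0
G(15) = mex{0,0,0,0} = 1
G(16) = mex{1,1,1,1} = 0
G(17) = mex{0,0,0,0} = 1
G(18) = mex{1,1,1,1} = 0
G(19) = mex{0,0,0,0} = 1

1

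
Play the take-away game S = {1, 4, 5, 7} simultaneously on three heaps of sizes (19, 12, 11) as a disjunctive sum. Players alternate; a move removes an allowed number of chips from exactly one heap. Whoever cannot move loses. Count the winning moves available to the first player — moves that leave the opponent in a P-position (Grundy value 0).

3

All heaps use S = {1, 4, 5, 7}:
G(0) = 0
G(1) = mex{0} = 1
G(2) = mex{1} = 0
G(3) = mex{0} = 1
G(4) = mex{1,0} = 2
G(5) = mex{2,1,0} = 3
G(6) = mex{3,0,1} = 2
G(7) = mex{2,1,0,0} = 3
G(8) = mex{3,2,1,1} = 0
G(9) = mex{0,3,2,0} = 1
G(10) = mex{1,2,3,1} = 0
G(11) = mex{0,3,2,2} = 1
G(12) = mex{1,0,3,3} = 2
G(13) = mex{2,1,0,2} = 3
G(14) = mex{3,0,1,3} = 2
G(15) = mex{2,1,0,0} = 3
G(16) = mex{3,2,1,1} = 0
G(17) = mex{0,3,2,0} = 1
G(18) = mex{1,2,3,1} = 0
G(19) = mex{0,3,2,2} = 1
Heap A: G(19) = 1.
Heap B: G(12) = 2.
Heap C: G(11) = 1.
Combined Grundy value = 1 ⊕ 2 ⊕ 1 = 2.
A winning move leaves total XOR = 0, i.e. changes one component's Grundy value g to g ⊕ X where X is the current total.
Heap A: need g' = 1⊕2 = 3. Options: 19−1→G=0, 19−4→G=3, 19−5→G=2, 19−7→G=2. Hits: 1.
Heap B: need g' = 2⊕2 = 0. Options: 12−1→G=1, 12−4→G=0, 12−5→G=3, 12−7→G=3. Hits: 1.
Heap C: need g' = 1⊕2 = 3. Options: 11−1→G=0, 11−4→G=3, 11−5→G=2, 11−7→G=2. Hits: 1.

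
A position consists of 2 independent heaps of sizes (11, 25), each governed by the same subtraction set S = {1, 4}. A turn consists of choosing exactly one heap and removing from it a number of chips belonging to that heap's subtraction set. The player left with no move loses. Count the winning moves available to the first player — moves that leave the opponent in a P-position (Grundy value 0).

All heaps use S = {1, 4}:
n :  0  1  2  3  4  5  6  7  8  9 10 11 12 13 14 15 16 17 18 19 20 21 22 23 24 25
G :  0  1  0  1  2  0  1  0  1  2  0  1  0  1  2  0  1  0  1  2  0  1  0  1  2  0
Heap A: G(11) = 1.
Heap B: G(25) = 0.
Combined Grundy value = 1 ⊕ 0 = 1.
A winning move leaves total XOR = 0, i.e. changes one component's Grundy value g to g ⊕ X where X is the current total.
Heap A: need g' = 1⊕1 = 0. Options: 11−1→G=0, 11−4→G=0. Hits: 2.
Heap B: need g' = 0⊕1 = 1. Options: 25−1→G=2, 25−4→G=1. Hits: 1.

3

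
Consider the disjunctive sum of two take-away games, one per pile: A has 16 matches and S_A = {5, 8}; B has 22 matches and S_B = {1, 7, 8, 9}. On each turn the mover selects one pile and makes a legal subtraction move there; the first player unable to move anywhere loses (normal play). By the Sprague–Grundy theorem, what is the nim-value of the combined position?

Pile A, S = {5, 8}:
n :  0  1  2  3  4  5  6  7  8  9 10 11 12 13 14 15 16
G :  0  0  0  0  0  1  1  1  1  1  2  2  2  0  0  0  0
G_A(16) = 0.
Pile B, S = {1, 7, 8, 9}:
G(0) = 0
G(1) = mex{0} = 1
G(2) = mex{1} = 0
G(3) = mex{0} = 1
G(4) = mex{1} = 0
G(5) = mex{0} = 1
G(6) = mex{1} = 0
G(7) = mex{0,0} = 1
G(8) = mex{1,1,0} = 2
G(9) = mex{2,0,1,0} = 3
G(10) = mex{3,1,0,1} = 2
G(11) = mex{2,0,1,0} = 3
G(12) = mex{3,1,0,1} = 2
G(13) = mex{2,0,1,0} = 3
G(14) = mex{3,1,0,1} = 2
G(15) = mex{2,2,1,0} = 3
G(16) = mex{3,3,2,1} = 0
G(17) = mex{0,2,3,2} = 1
G(18) = mex{1,3,2,3} = 0
G(19) = mex{0,2,3,2} = 1
G(20) = mex{1,3,2,3} = 0
G(21) = mex{0,2,3,2} = 1
G(22) = mex{1,3,2,3} = 0
G_B(22) = 0.
Combined Grundy value = 0 ⊕ 0 = 0.

0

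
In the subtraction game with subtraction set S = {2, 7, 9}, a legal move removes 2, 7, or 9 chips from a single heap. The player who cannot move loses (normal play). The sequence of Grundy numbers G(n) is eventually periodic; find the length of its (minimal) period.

n :  0  1  2  3  4  5  6  7  8  9 10 11 12 13 14 15 16 17 18 19 20 21 22 23 24 25 26 27 28 29 30 31
G :  0  0  1  1  0  0  1  1  2  2  3  3  2  2  3  0  0  1  1  0  0  1  1  2  2  3  3  2  2  3  0  0
G(n+15) = G(n) holds for n = 0,…,8 (a full window of length max(S) = 9), so the sequence is purely periodic with period 15.

15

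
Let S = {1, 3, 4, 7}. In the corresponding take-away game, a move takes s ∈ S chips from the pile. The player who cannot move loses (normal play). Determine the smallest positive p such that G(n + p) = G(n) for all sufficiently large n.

n :  0  1  2  3  4  5  6  7  8  9 10 11 12 13 14 15 16 17
G :  0  1  0  1  2  3  2  3  0  1  0  1  2  3  2  3  0  1
G(n+8) = G(n) holds for n = 0,…,6 (a full window of length max(S) = 7), so the sequence is purely periodic with period 8.

8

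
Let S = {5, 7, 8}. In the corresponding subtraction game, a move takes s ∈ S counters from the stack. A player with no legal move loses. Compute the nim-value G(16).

n :  0  1  2  3  4  5  6  7  8  9 10 11 12 13 14 15 16
G :  0  0  0  0  0  1  1  1  1  1  2  2  2  0  0  0  0

0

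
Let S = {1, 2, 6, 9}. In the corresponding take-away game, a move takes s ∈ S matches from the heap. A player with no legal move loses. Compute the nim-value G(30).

2

G(0) = 0
G(1) = mex{0} = 1
G(2) = mex{1,0} = 2
G(3) = mex{2,1} = 0
G(4) = mex{0,2} = 1
G(5) = mex{1,0} = 2
G(6) = mex{2,1,0} = 3
G(7) = mex{3,2,1} = 0
G(8) = mex{0,3,2} = 1
G(9) = mex{1,0,0,0} = 2
G(10) = mex{2,1,1,1} = 0
G(11) = mex{0,2,2,2} = 1
G(12) = mex{1,0,3,0} = 2
G(13) = mex{2,1,0,1} = 3
G(14) = mex{3,2,1,2} = 0
G(15) = mex{0,3,2,3} = 1
G(16) = mex{1,0,0,0} = 2
G(17) = mex{2,1,1,1} = 0
G(18) = mex{0,2,2,2} = 1
G(19) = mex{1,0,3,0} = 2
G(20) = mex{2,1,0,1} = 3
G(21) = mex{3,2,1,2} = 0
G(22) = mex{0,3,2,3} = 1
G(23) = mex{1,0,0,0} = 2
G(24) = mex{2,1,1,1} = 0
G(25) = mex{0,2,2,2} = 1
G(26) = mex{1,0,3,0} = 2
G(27) = mex{2,1,0,1} = 3
G(28) = mex{3,2,1,2} = 0
G(29) = mex{0,3,2,3} = 1
G(30) = mex{1,0,0,0} = 2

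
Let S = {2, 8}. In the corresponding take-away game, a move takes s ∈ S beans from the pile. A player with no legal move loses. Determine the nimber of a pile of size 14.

0

n :  0  1  2  3  4  5  6  7  8  9 10 11 12 13 14
G :  0  0  1  1  0  0  1  1  2  2  0  0  1  1  0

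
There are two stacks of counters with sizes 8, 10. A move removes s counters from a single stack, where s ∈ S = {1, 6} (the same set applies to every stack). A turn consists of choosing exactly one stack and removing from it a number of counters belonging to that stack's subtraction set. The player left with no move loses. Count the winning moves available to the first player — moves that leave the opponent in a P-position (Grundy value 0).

0

All stacks use S = {1, 6}:
n :  0  1  2  3  4  5  6  7  8  9 10
G :  0  1  0  1  0  1  2  0  1  0  1
Stack A: G(8) = 1.
Stack B: G(10) = 1.
Combined Grundy value = 1 ⊕ 1 = 0.
A winning move leaves total XOR = 0, i.e. changes one component's Grundy value g to g ⊕ X where X is the current total.
Stack A: target g' = 1⊕0 = 1, but every legal move changes the Grundy value (mex property), so 0 moves.
Stack B: target g' = 1⊕0 = 1, but every legal move changes the Grundy value (mex property), so 0 moves.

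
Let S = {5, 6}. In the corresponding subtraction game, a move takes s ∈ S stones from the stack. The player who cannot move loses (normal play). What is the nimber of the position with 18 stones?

1

n :  0  1  2  3  4  5  6  7  8  9 10 11 12 13 14 15 16 17 18
G :  0  0  0  0  0  1  1  1  1  1  2  0  0  0  0  0  1  1  1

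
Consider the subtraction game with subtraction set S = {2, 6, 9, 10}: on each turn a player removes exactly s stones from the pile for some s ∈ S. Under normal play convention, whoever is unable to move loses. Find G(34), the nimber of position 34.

G(0) = 0
G(1) = mex{} = 0
G(2) = mex{0} = 1
G(3) = mex{0} = 1
G(4) = mex{1} = 0
G(5) = mex{1} = 0
G(6) = mex{0,0} = 1
G(7) = mex{0,0} = 1
G(8) = mex{1,1} = 0
G(9) = mex{1,1,0} = 2
G(10) = mex{0,0,0,0} = 1
G(11) = mex{2,0,1,0} = 3
G(12) = mex{1,1,1,1} = 0
G(13) = mex{3,1,0,1} = 2
G(14) = mex{0,0,0,0} = 1
G(15) = mex{2,2,1,0} = 3
G(16) = mex{1,1,1,1} = 0
G(17) = mex{3,3,0,1} = 2
G(18) = mex{0,0,2,0} = 1
G(19) = mex{2,2,1,2} = 0
G(20) = mex{1,1,3,1} = 0
G(21) = mex{0,3,0,3} = 1
G(22) = mex{0,0,2,0} = 1
G(23) = mex{1,2,1,2} = 0
G(24) = mex{1,1,3,1} = 0
G(25) = mex{0,0,0,3} = 1
G(26) = mex{0,0,2,0} = 1
G(27) = mex{1,1,1,2} = 0
G(28) = mex{1,1,0,1} = 2
G(29) = mex{0,0,0,0} = 1
G(30) = mex{2,0,1,0} = 3
G(31) = mex{1,1,1,1} = 0
G(32) = mex{3,1,0,1} = 2
G(33) = mex{0,0,0,0} = 1
G(34) = mex{2,2,1,0} = 3

3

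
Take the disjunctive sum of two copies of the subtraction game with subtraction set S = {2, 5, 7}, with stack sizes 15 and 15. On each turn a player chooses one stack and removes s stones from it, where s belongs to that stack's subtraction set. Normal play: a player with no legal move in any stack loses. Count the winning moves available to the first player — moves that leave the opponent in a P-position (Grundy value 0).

0

All stacks use S = {2, 5, 7}:
G(0) = 0
G(1) = mex{} = 0
G(2) = mex{0} = 1
G(3) = mex{0} = 1
G(4) = mex{1} = 0
G(5) = mex{1,0} = 2
G(6) = mex{0,0} = 1
G(7) = mex{2,1,0} = 3
G(8) = mex{1,1,0} = 2
G(9) = mex{3,0,1} = 2
G(10) = mex{2,2,1} = 0
G(11) = mex{2,1,0} = 3
G(12) = mex{0,3,2} = 1
G(13) = mex{3,2,1} = 0
G(14) = mex{1,2,3} = 0
G(15) = mex{0,0,2} = 1
Stack A: G(15) = 1.
Stack B: G(15) = 1.
Combined Grundy value = 1 ⊕ 1 = 0.
A winning move leaves total XOR = 0, i.e. changes one component's Grundy value g to g ⊕ X where X is the current total.
Stack A: target g' = 1⊕0 = 1, but every legal move changes the Grundy value (mex property), so 0 moves.
Stack B: target g' = 1⊕0 = 1, but every legal move changes the Grundy value (mex property), so 0 moves.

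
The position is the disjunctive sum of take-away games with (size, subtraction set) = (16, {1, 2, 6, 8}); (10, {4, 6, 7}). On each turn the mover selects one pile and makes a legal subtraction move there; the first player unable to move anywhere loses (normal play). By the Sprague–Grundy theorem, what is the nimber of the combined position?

0

Pile A, S = {1, 2, 6, 8}:
G(0) = 0
G(1) = mex{0} = 1
G(2) = mex{1,0} = 2
G(3) = mex{2,1} = 0
G(4) = mex{0,2} = 1
G(5) = mex{1,0} = 2
G(6) = mex{2,1,0} = 3
G(7) = mex{3,2,1} = 0
G(8) = mex{0,3,2,0} = 1
G(9) = mex{1,0,0,1} = 2
G(10) = mex{2,1,1,2} = 0
G(11) = mex{0,2,2,0} = 1
G(12) = mex{1,0,3,1} = 2
G(13) = mex{2,1,0,2} = 3
G(14) = mex{3,2,1,3} = 0
G(15) = mex{0,3,2,0} = 1
G(16) = mex{1,0,0,1} = 2
G_A(16) = 2.
Pile B, S = {4, 6, 7}:
n :  0  1  2  3  4  5  6  7  8  9 10
G :  0  0  0  0  1  1  1  1  2  2  2
G_B(10) = 2.
Combined Grundy value = 2 ⊕ 2 = 0.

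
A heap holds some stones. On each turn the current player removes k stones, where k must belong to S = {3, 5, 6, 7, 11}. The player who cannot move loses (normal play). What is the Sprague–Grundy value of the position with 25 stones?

1

G(0) = 0
G(1) = mex{} = 0
G(2) = mex{} = 0
G(3) = mex{0} = 1
G(4) = mex{0} = 1
G(5) = mex{0,0} = 1
G(6) = mex{1,0,0} = 2
G(7) = mex{1,0,0,0} = 2
G(8) = mex{1,1,0,0} = 2
G(9) = mex{2,1,1,0} = 3
G(10) = mex{2,1,1,1} = 0
G(11) = mex{2,2,1,1,0} = 3
G(12) = mex{3,2,2,1,0} = 4
G(13) = mex{0,2,2,2,0} = 1
G(14) = mex{3,3,2,2,1} = 0
G(15) = mex{4,0,3,2,1} = 5
G(16) = mex{1,3,0,3,1} = 2
G(17) = mex{0,4,3,0,2} = 1
G(18) = mex{5,1,4,3,2} = 0
G(19) = mex{2,0,1,4,2} = 3
G(20) = mex{1,5,0,1,3} = 2
G(21) = mex{0,2,5,0,0} = 1
G(22) = mex{3,1,2,5,3} = 0
G(23) = mex{2,0,1,2,4} = 3
G(24) = mex{1,3,0,1,1} = 2
G(25) = mex{0,2,3,0,0} = 1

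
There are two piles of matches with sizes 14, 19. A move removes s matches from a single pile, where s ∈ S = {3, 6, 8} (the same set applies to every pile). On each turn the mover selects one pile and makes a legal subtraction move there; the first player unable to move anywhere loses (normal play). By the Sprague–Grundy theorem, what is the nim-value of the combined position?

3

All piles use S = {3, 6, 8}:
n :  0  1  2  3  4  5  6  7  8  9 10 11 12 13 14 15 16 17 18 19
G :  0  0  0  1  1  1  2  2  2  3  3  0  0  0  1  1  1  2  2  2
Pile A: G(14) = 1.
Pile B: G(19) = 2.
Combined Grundy value = 1 ⊕ 2 = 3.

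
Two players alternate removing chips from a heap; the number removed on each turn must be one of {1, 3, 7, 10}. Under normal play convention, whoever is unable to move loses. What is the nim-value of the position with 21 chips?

0

G(0) = 0
G(1) = mex{0} = 1
G(2) = mex{1} = 0
G(3) = mex{0,0} = 1
G(4) = mex{1,1} = 0
G(5) = mex{0,0} = 1
G(6) = mex{1,1} = 0
G(7) = mex{0,0,0} = 1
G(8) = mex{1,1,1} = 0
G(9) = mex{0,0,0} = 1
G(10) = mex{1,1,1,0} = 2
G(11) = mex{2,0,0,1} = 3
G(12) = mex{3,1,1,0} = 2
G(13) = mex{2,2,0,1} = 3
G(14) = mex{3,3,1,0} = 2
G(15) = mex{2,2,0,1} = 3
G(16) = mex{3,3,1,0} = 2
G(17) = mex{2,2,2,1} = 0
G(18) = mex{0,3,3,0} = 1
G(19) = mex{1,2,2,1} = 0
G(20) = mex{0,0,3,2} = 1
G(21) = mex{1,1,2,3} = 0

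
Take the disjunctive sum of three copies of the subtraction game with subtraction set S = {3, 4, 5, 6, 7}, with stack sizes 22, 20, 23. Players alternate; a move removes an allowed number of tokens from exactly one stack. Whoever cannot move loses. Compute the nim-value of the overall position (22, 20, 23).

All stacks use S = {3, 4, 5, 6, 7}:
G(0) = 0
G(1) = mex{} = 0
G(2) = mex{} = 0
G(3) = mex{0} = 1
G(4) = mex{0,0} = 1
G(5) = mex{0,0,0} = 1
G(6) = mex{1,0,0,0} = 2
G(7) = mex{1,1,0,0,0} = 2
G(8) = mex{1,1,1,0,0} = 2
G(9) = mex{2,1,1,1,0} = 3
G(10) = mex{2,2,1,1,1} = 0
G(11) = mex{2,2,2,1,1} = 0
G(12) = mex{3,2,2,2,1} = 0
G(13) = mex{0,3,2,2,2} = 1
G(14) = mex{0,0,3,2,2} = 1
G(15) = mex{0,0,0,3,2} = 1
G(16) = mex{1,0,0,0,3} = 2
G(17) = mex{1,1,0,0,0} = 2
G(18) = mex{1,1,1,0,0} = 2
G(19) = mex{2,1,1,1,0} = 3
G(20) = mex{2,2,1,1,1} = 0
G(21) = mex{2,2,2,1,1} = 0
G(22) = mex{3,2,2,2,1} = 0
G(23) = mex{0,3,2,2,2} = 1
Stack A: G(22) = 0.
Stack B: G(20) = 0.
Stack C: G(23) = 1.
Combined Grundy value = 0 ⊕ 0 ⊕ 1 = 1.

1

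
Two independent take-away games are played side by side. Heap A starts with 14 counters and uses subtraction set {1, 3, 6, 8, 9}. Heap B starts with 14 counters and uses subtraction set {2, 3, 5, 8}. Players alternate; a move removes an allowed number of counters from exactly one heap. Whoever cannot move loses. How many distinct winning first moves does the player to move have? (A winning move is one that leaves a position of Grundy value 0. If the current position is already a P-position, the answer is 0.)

Heap A, S = {1, 3, 6, 8, 9}:
G(0) = 0
G(1) = mex{0} = 1
G(2) = mex{1} = 0
G(3) = mex{0,0} = 1
G(4) = mex{1,1} = 0
G(5) = mex{0,0} = 1
G(6) = mex{1,1,0} = 2
G(7) = mex{2,0,1} = 3
G(8) = mex{3,1,0,0} = 2
G(9) = mex{2,2,1,1,0} = 3
G(10) = mex{3,3,0,0,1} = 2
G(11) = mex{2,2,1,1,0} = 3
G(12) = mex{3,3,2,0,1} = 4
G(13) = mex{4,2,3,1,0} = 5
G(14) = mex{5,3,2,2,1} = 0
G_A(14) = 0.
Heap B, S = {2, 3, 5, 8}:
n :  0  1  2  3  4  5  6  7  8  9 10 11 12 13 14
G :  0  0  1  1  2  2  3  0  4  1  3  0  4  1  2
G_B(14) = 2.
Combined Grundy value = 0 ⊕ 2 = 2.
A winning move leaves total XOR = 0, i.e. changes one component's Grundy value g to g ⊕ X where X is the current total.
Heap A: need g' = 0⊕2 = 2. Options: 14−1→G=5, 14−3→G=3, 14−6→G=2, 14−8→G=2, 14−9→G=1. Hits: 2.
Heap B: need g' = 2⊕2 = 0. Options: 14−2→G=4, 14−3→G=0, 14−5→G=1, 14−8→G=3. Hits: 1.

3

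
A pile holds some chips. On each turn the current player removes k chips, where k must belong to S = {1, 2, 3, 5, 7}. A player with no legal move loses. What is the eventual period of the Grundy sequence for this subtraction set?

4

n :  0  1  2  3  4  5  6  7  8  9 10 11 12 13 14
G :  0  1  2  3  0  1  2  3  0  1  2  3  0  1  2
G(n+4) = G(n) holds for n = 0,…,6 (a full window of length max(S) = 7), so the sequence is purely periodic with period 4.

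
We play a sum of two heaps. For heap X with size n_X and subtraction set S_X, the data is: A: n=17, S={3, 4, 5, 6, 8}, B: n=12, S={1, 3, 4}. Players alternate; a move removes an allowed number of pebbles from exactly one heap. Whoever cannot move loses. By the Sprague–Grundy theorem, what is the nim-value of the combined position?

Heap A, S = {3, 4, 5, 6, 8}:
G(0) = 0
G(1) = mex{} = 0
G(2) = mex{} = 0
G(3) = mex{0} = 1
G(4) = mex{0,0} = 1
G(5) = mex{0,0,0} = 1
G(6) = mex{1,0,0,0} = 2
G(7) = mex{1,1,0,0} = 2
G(8) = mex{1,1,1,0,0} = 2
G(9) = mex{2,1,1,1,0} = 3
G(10) = mex{2,2,1,1,0} = 3
G(11) = mex{2,2,2,1,1} = 0
G(12) = mex{3,2,2,2,1} = 0
G(13) = mex{3,3,2,2,1} = 0
G(14) = mex{0,3,3,2,2} = 1
G(15) = mex{0,0,3,3,2} = 1
G(16) = mex{0,0,0,3,2} = 1
G(17) = mex{1,0,0,0,3} = 2
G_A(17) = 2.
Heap B, S = {1, 3, 4}:
n :  0  1  2  3  4  5  6  7  8  9 10 11 12
G :  0  1  0  1  2  3  2  0  1  0  1  2  3
G_B(12) = 3.
Combined Grundy value = 2 ⊕ 3 = 1.

1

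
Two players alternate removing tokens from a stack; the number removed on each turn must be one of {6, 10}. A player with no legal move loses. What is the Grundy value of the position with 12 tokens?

2

n :  0  1  2  3  4  5  6  7  8  9 10 11 12
G :  0  0  0  0  0  0  1  1  1  1  1  1  2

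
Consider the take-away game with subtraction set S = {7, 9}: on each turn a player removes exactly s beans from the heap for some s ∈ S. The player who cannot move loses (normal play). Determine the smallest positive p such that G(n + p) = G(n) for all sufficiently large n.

n :  0  1  2  3  4  5  6  7  8  9 10 11 12 13 14 15 16 17 18 19 20 21 22 23 24 25 26 27 28 29 30 31 32 33
G :  0  0  0  0  0  0  0  1  1  1  1  1  1  1  2  2  0  0  0  0  0  0  0  1  1  1  1  1  1  1  2  2  0  0
G(n+16) = G(n) holds for n = 0,…,8 (a full window of length max(S) = 9), so the sequence is purely periodic with period 16.

16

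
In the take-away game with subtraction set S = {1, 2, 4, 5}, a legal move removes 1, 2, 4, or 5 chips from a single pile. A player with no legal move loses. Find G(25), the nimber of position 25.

1

n :  0  1  2  3  4  5  6  7  8  9 10 11 12 13 14 15 16 17 18 19 20 21 22 23 24 25
G :  0  1  2  0  1  2  0  1  2  0  1  2  0  1  2  0  1  2  0  1  2  0  1  2  0  1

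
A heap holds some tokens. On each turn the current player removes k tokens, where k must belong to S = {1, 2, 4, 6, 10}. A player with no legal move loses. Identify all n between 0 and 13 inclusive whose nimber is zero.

0, 3, 8, 11

n :  0  1  2  3  4  5  6  7  8  9 10 11 12 13
G :  0  1  2  0  1  2  3  4  0  1  2  0  1  2
P-positions are exactly the n with G(n) = 0.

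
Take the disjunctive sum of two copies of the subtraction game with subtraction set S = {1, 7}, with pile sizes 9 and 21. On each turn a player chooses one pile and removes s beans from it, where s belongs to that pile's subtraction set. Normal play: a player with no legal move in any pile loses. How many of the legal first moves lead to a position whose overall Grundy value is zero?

All piles use S = {1, 7}:
G(0) = 0
G(1) = mex{0} = 1
G(2) = mex{1} = 0
G(3) = mex{0} = 1
G(4) = mex{1} = 0
G(5) = mex{0} = 1
G(6) = mex{1} = 0
G(7) = mex{0,0} = 1
G(8) = mex{1,1} = 0
G(9) = mex{0,0} = 1
G(10) = mex{1,1} = 0
G(11) = mex{0,0} = 1
G(12) = mex{1,1} = 0
G(13) = mex{0,0} = 1
G(14) = mex{1,1} = 0
G(15) = mex{0,0} = 1
G(16) = mex{1,1} = 0
G(17) = mex{0,0} = 1
G(18) = mex{1,1} = 0
G(19) = mex{0,0} = 1
G(20) = mex{1,1} = 0
G(21) = mex{0,0} = 1
Pile A: G(9) = 1.
Pile B: G(21) = 1.
Combined Grundy value = 1 ⊕ 1 = 0.
A winning move leaves total XOR = 0, i.e. changes one component's Grundy value g to g ⊕ X where X is the current total.
Pile A: target g' = 1⊕0 = 1, but every legal move changes the Grundy value (mex property), so 0 moves.
Pile B: target g' = 1⊕0 = 1, but every legal move changes the Grundy value (mex property), so 0 moves.

0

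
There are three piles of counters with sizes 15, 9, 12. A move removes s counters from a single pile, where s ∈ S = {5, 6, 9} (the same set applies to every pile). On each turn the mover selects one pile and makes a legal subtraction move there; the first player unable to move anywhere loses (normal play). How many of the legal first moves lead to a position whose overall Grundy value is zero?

All piles use S = {5, 6, 9}:
G(0) = 0
G(1) = mex{} = 0
G(2) = mex{} = 0
G(3) = mex{} = 0
G(4) = mex{} = 0
G(5) = mex{0} = 1
G(6) = mex{0,0} = 1
G(7) = mex{0,0} = 1
G(8) = mex{0,0} = 1
G(9) = mex{0,0,0} = 1
G(10) = mex{1,0,0} = 2
G(11) = mex{1,1,0} = 2
G(12) = mex{1,1,0} = 2
G(13) = mex{1,1,0} = 2
G(14) = mex{1,1,1} = 0
G(15) = mex{2,1,1} = 0
Pile A: G(15) = 0.
Pile B: G(9) = 1.
Pile C: G(12) = 2.
Combined Grundy value = 0 ⊕ 1 ⊕ 2 = 3.
A winning move leaves total XOR = 0, i.e. changes one component's Grundy value g to g ⊕ X where X is the current total.
Pile A: need g' = 0⊕3 = 3. Options: 15−5→G=2, 15−6→G=1, 15−9→G=1. Hits: 0.
Pile B: need g' = 1⊕3 = 2. Options: 9−5→G=0, 9−6→G=0, 9−9→G=0. Hits: 0.
Pile C: need g' = 2⊕3 = 1. Options: 12−5→G=1, 12−6→G=1, 12−9→G=0. Hits: 2.

2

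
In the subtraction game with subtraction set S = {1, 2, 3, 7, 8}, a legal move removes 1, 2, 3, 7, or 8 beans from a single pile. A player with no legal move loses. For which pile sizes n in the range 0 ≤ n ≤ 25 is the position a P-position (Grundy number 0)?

n :  0  1  2  3  4  5  6  7  8  9 10 11 12 13 14 15 16 17 18 19 20 21 22 23 24 25
G :  0  1  2  3  0  1  2  3  4  0  1  2  3  0  1  2  3  4  0  1  2  3  0  1  2  3
P-positions are exactly the n with G(n) = 0.

0, 4, 9, 13, 18, 22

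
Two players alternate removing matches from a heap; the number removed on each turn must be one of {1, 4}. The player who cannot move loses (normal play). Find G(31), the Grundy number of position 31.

1

G(0) = 0
G(1) = mex{0} = 1
G(2) = mex{1} = 0
G(3) = mex{0} = 1
G(4) = mex{1,0} = 2
G(5) = mex{2,1} = 0
G(6) = mex{0,0} = 1
G(7) = mex{1,1} = 0
G(8) = mex{0,2} = 1
G(9) = mex{1,0} = 2
G(10) = mex{2,1} = 0
G(11) = mex{0,0} = 1
G(12) = mex{1,1} = 0
G(13) = mex{0,2} = 1
G(14) = mex{1,0} = 2
G(15) = mex{2,1} = 0
G(16) = mex{0,0} = 1
G(17) = mex{1,1} = 0
G(18) = mex{0,2} = 1
G(19) = mex{1,0} = 2
G(20) = mex{2,1} = 0
G(21) = mex{0,0} = 1
G(22) = mex{1,1} = 0
G(23) = mex{0,2} = 1
G(24) = mex{1,0} = 2
G(25) = mex{2,1} = 0
G(26) = mex{0,0} = 1
G(27) = mex{1,1} = 0
G(28) = mex{0,2} = 1
G(29) = mex{1,0} = 2
G(30) = mex{2,1} = 0
G(31) = mex{0,0} = 1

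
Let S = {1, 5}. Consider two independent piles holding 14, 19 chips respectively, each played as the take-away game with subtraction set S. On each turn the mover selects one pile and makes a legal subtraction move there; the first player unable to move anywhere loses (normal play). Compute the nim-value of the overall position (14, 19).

All piles use S = {1, 5}:
G(0) = 0
G(1) = mex{0} = 1
G(2) = mex{1} = 0
G(3) = mex{0} = 1
G(4) = mex{1} = 0
G(5) = mex{0,0} = 1
G(6) = mex{1,1} = 0
G(7) = mex{0,0} = 1
G(8) = mex{1,1} = 0
G(9) = mex{0,0} = 1
G(10) = mex{1,1} = 0
G(11) = mex{0,0} = 1
G(12) = mex{1,1} = 0
G(13) = mex{0,0} = 1
G(14) = mex{1,1} = 0
G(15) = mex{0,0} = 1
G(16) = mex{1,1} = 0
G(17) = mex{0,0} = 1
G(18) = mex{1,1} = 0
G(19) = mex{0,0} = 1
Pile A: G(14) = 0.
Pile B: G(19) = 1.
Combined Grundy value = 0 ⊕ 1 = 1.

1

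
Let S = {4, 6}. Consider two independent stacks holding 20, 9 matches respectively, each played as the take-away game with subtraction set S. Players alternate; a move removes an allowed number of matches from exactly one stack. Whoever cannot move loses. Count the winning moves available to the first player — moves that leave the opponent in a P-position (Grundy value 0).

1

All stacks use S = {4, 6}:
G(0) = 0
G(1) = mex{} = 0
G(2) = mex{} = 0
G(3) = mex{} = 0
G(4) = mex{0} = 1
G(5) = mex{0} = 1
G(6) = mex{0,0} = 1
G(7) = mex{0,0} = 1
G(8) = mex{1,0} = 2
G(9) = mex{1,0} = 2
G(10) = mex{1,1} = 0
G(11) = mex{1,1} = 0
G(12) = mex{2,1} = 0
G(13) = mex{2,1} = 0
G(14) = mex{0,2} = 1
G(15) = mex{0,2} = 1
G(16) = mex{0,0} = 1
G(17) = mex{0,0} = 1
G(18) = mex{1,0} = 2
G(19) = mex{1,0} = 2
G(20) = mex{1,1} = 0
Stack A: G(20) = 0.
Stack B: G(9) = 2.
Combined Grundy value = 0 ⊕ 2 = 2.
A winning move leaves total XOR = 0, i.e. changes one component's Grundy value g to g ⊕ X where X is the current total.
Stack A: need g' = 0⊕2 = 2. Options: 20−4→G=1, 20−6→G=1. Hits: 0.
Stack B: need g' = 2⊕2 = 0. Options: 9−4→G=1, 9−6→G=0. Hits: 1.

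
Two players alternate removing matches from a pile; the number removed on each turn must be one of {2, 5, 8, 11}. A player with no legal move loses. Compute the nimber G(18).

2

n :  0  1  2  3  4  5  6  7  8  9 10 11 12 13 14 15 16 17 18
G :  0  0  1  1  0  2  1  0  2  1  0  2  1  0  0  1  1  0  2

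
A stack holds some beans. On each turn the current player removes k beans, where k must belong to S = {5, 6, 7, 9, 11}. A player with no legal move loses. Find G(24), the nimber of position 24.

1

n :  0  1  2  3  4  5  6  7  8  9 10 11 12 13 14 15 16 17 18 19 20 21 22 23 24
G :  0  0  0  0  0  1  1  1  1  1  2  2  2  2  2  3  0  0  0  0  0  1  1  1  1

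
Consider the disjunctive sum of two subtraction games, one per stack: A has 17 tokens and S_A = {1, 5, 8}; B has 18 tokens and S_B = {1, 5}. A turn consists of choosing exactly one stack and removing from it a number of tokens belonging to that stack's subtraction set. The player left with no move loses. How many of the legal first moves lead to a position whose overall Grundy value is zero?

Stack A, S = {1, 5, 8}:
G(0) = 0
G(1) = mex{0} = 1
G(2) = mex{1} = 0
G(3) = mex{0} = 1
G(4) = mex{1} = 0
G(5) = mex{0,0} = 1
G(6) = mex{1,1} = 0
G(7) = mex{0,0} = 1
G(8) = mex{1,1,0} = 2
G(9) = mex{2,0,1} = 3
G(10) = mex{3,1,0} = 2
G(11) = mex{2,0,1} = 3
G(12) = mex{3,1,0} = 2
G(13) = mex{2,2,1} = 0
G(14) = mex{0,3,0} = 1
G(15) = mex{1,2,1} = 0
G(16) = mex{0,3,2} = 1
G(17) = mex{1,2,3} = 0
G_A(17) = 0.
Stack B, S = {1, 5}:
G(0) = 0
G(1) = mex{0} = 1
G(2) = mex{1} = 0
G(3) = mex{0} = 1
G(4) = mex{1} = 0
G(5) = mex{0,0} = 1
G(6) = mex{1,1} = 0
G(7) = mex{0,0} = 1
G(8) = mex{1,1} = 0
G(9) = mex{0,0} = 1
G(10) = mex{1,1} = 0
G(11) = mex{0,0} = 1
G(12) = mex{1,1} = 0
G(13) = mex{0,0} = 1
G(14) = mex{1,1} = 0
G(15) = mex{0,0} = 1
G(16) = mex{1,1} = 0
G(17) = mex{0,0} = 1
G(18) = mex{1,1} = 0
G_B(18) = 0.
Combined Grundy value = 0 ⊕ 0 = 0.
A winning move leaves total XOR = 0, i.e. changes one component's Grundy value g to g ⊕ X where X is the current total.
Stack A: target g' = 0⊕0 = 0, but every legal move changes the Grundy value (mex property), so 0 moves.
Stack B: target g' = 0⊕0 = 0, but every legal move changes the Grundy value (mex property), so 0 moves.

0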